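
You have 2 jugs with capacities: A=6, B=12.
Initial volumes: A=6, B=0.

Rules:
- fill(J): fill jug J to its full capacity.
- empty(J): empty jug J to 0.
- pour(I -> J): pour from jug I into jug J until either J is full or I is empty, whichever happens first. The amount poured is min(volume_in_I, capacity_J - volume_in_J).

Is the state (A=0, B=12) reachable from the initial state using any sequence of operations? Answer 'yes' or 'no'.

BFS from (A=6, B=0):
  1. empty(A) -> (A=0 B=0)
  2. fill(B) -> (A=0 B=12)
Target reached → yes.

Answer: yes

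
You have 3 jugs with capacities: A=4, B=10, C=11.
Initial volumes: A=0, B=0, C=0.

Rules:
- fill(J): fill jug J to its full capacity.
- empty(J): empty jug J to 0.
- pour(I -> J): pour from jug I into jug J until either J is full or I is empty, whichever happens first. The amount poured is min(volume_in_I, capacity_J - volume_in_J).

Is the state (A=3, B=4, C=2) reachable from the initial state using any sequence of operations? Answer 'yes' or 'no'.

Answer: no

Derivation:
BFS explored all 390 reachable states.
Reachable set includes: (0,0,0), (0,0,1), (0,0,2), (0,0,3), (0,0,4), (0,0,5), (0,0,6), (0,0,7), (0,0,8), (0,0,9), (0,0,10), (0,0,11) ...
Target (A=3, B=4, C=2) not in reachable set → no.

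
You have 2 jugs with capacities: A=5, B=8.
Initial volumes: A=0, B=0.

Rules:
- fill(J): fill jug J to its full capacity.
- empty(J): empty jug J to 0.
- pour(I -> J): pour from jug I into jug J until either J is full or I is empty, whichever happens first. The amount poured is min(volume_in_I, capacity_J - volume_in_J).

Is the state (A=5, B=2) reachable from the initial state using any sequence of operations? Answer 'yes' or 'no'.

BFS from (A=0, B=0):
  1. fill(A) -> (A=5 B=0)
  2. pour(A -> B) -> (A=0 B=5)
  3. fill(A) -> (A=5 B=5)
  4. pour(A -> B) -> (A=2 B=8)
  5. empty(B) -> (A=2 B=0)
  6. pour(A -> B) -> (A=0 B=2)
  7. fill(A) -> (A=5 B=2)
Target reached → yes.

Answer: yes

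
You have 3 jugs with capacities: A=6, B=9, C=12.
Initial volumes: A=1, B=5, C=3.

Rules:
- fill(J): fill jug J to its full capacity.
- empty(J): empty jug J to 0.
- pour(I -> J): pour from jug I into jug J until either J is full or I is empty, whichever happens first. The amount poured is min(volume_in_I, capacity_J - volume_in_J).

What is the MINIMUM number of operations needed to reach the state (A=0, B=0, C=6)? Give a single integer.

Answer: 3

Derivation:
BFS from (A=1, B=5, C=3). One shortest path:
  1. empty(C) -> (A=1 B=5 C=0)
  2. pour(A -> B) -> (A=0 B=6 C=0)
  3. pour(B -> C) -> (A=0 B=0 C=6)
Reached target in 3 moves.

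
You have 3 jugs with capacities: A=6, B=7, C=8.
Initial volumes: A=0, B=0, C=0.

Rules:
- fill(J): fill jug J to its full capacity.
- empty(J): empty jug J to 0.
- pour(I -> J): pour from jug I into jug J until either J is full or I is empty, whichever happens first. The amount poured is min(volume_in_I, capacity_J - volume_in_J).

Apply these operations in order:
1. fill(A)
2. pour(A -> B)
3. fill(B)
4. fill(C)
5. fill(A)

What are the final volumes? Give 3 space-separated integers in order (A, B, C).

Step 1: fill(A) -> (A=6 B=0 C=0)
Step 2: pour(A -> B) -> (A=0 B=6 C=0)
Step 3: fill(B) -> (A=0 B=7 C=0)
Step 4: fill(C) -> (A=0 B=7 C=8)
Step 5: fill(A) -> (A=6 B=7 C=8)

Answer: 6 7 8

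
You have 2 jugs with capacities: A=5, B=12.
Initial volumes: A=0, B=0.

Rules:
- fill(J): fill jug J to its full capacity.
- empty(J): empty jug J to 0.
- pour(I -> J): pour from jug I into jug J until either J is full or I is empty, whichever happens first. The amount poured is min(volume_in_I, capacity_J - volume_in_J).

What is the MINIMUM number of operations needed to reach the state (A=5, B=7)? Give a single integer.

BFS from (A=0, B=0). One shortest path:
  1. fill(B) -> (A=0 B=12)
  2. pour(B -> A) -> (A=5 B=7)
Reached target in 2 moves.

Answer: 2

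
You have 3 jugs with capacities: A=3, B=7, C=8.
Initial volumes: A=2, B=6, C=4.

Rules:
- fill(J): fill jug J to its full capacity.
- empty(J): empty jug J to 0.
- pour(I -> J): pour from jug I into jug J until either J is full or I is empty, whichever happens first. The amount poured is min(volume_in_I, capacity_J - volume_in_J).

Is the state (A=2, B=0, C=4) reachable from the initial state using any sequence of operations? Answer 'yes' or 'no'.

BFS from (A=2, B=6, C=4):
  1. empty(B) -> (A=2 B=0 C=4)
Target reached → yes.

Answer: yes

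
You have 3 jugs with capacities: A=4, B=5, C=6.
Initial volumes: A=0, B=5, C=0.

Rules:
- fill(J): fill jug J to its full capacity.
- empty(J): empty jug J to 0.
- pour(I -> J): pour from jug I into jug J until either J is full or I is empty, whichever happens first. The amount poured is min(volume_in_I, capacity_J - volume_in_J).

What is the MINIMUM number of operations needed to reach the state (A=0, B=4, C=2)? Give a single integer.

BFS from (A=0, B=5, C=0). One shortest path:
  1. empty(B) -> (A=0 B=0 C=0)
  2. fill(C) -> (A=0 B=0 C=6)
  3. pour(C -> A) -> (A=4 B=0 C=2)
  4. pour(A -> B) -> (A=0 B=4 C=2)
Reached target in 4 moves.

Answer: 4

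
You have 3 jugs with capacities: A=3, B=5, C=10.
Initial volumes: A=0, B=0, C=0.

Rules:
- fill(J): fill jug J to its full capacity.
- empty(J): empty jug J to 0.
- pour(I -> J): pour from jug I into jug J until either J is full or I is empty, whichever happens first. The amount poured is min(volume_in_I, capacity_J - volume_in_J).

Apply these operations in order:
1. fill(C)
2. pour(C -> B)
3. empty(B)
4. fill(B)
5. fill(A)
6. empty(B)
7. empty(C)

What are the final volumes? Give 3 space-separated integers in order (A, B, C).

Step 1: fill(C) -> (A=0 B=0 C=10)
Step 2: pour(C -> B) -> (A=0 B=5 C=5)
Step 3: empty(B) -> (A=0 B=0 C=5)
Step 4: fill(B) -> (A=0 B=5 C=5)
Step 5: fill(A) -> (A=3 B=5 C=5)
Step 6: empty(B) -> (A=3 B=0 C=5)
Step 7: empty(C) -> (A=3 B=0 C=0)

Answer: 3 0 0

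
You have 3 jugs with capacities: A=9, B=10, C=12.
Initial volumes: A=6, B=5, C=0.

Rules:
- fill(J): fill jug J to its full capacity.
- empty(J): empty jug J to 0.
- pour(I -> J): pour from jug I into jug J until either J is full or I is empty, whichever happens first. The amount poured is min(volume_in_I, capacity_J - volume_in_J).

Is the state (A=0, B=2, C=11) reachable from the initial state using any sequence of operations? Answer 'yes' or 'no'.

Answer: yes

Derivation:
BFS from (A=6, B=5, C=0):
  1. fill(C) -> (A=6 B=5 C=12)
  2. pour(A -> B) -> (A=1 B=10 C=12)
  3. empty(B) -> (A=1 B=0 C=12)
  4. pour(C -> B) -> (A=1 B=10 C=2)
  5. pour(B -> A) -> (A=9 B=2 C=2)
  6. pour(A -> C) -> (A=0 B=2 C=11)
Target reached → yes.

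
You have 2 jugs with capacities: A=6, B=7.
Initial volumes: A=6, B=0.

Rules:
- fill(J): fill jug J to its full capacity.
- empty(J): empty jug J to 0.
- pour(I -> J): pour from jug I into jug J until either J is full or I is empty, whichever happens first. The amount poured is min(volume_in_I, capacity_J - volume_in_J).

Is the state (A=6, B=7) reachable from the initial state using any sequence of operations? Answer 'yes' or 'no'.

BFS from (A=6, B=0):
  1. fill(B) -> (A=6 B=7)
Target reached → yes.

Answer: yes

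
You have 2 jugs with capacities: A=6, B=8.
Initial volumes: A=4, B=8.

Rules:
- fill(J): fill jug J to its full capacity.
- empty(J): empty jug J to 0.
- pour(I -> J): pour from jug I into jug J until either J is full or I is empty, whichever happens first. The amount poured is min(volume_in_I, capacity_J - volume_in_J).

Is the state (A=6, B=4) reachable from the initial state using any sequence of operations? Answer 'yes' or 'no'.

Answer: yes

Derivation:
BFS from (A=4, B=8):
  1. empty(B) -> (A=4 B=0)
  2. pour(A -> B) -> (A=0 B=4)
  3. fill(A) -> (A=6 B=4)
Target reached → yes.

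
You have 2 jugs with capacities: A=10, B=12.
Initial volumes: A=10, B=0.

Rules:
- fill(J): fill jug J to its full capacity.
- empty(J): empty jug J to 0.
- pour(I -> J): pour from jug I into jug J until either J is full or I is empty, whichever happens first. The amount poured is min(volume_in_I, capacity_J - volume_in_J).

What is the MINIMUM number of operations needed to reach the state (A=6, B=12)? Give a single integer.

Answer: 7

Derivation:
BFS from (A=10, B=0). One shortest path:
  1. pour(A -> B) -> (A=0 B=10)
  2. fill(A) -> (A=10 B=10)
  3. pour(A -> B) -> (A=8 B=12)
  4. empty(B) -> (A=8 B=0)
  5. pour(A -> B) -> (A=0 B=8)
  6. fill(A) -> (A=10 B=8)
  7. pour(A -> B) -> (A=6 B=12)
Reached target in 7 moves.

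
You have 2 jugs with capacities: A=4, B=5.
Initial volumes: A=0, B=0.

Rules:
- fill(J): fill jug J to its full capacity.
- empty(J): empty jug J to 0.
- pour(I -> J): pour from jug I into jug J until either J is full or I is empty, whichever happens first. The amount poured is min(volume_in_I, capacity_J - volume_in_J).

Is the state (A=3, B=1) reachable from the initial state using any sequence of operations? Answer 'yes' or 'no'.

Answer: no

Derivation:
BFS explored all 18 reachable states.
Reachable set includes: (0,0), (0,1), (0,2), (0,3), (0,4), (0,5), (1,0), (1,5), (2,0), (2,5), (3,0), (3,5) ...
Target (A=3, B=1) not in reachable set → no.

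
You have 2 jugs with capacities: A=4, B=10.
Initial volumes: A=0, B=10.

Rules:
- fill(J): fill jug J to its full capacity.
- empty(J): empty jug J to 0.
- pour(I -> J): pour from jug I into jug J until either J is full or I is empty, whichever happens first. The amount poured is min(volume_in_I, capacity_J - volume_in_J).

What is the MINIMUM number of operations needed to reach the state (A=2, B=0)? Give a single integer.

BFS from (A=0, B=10). One shortest path:
  1. pour(B -> A) -> (A=4 B=6)
  2. empty(A) -> (A=0 B=6)
  3. pour(B -> A) -> (A=4 B=2)
  4. empty(A) -> (A=0 B=2)
  5. pour(B -> A) -> (A=2 B=0)
Reached target in 5 moves.

Answer: 5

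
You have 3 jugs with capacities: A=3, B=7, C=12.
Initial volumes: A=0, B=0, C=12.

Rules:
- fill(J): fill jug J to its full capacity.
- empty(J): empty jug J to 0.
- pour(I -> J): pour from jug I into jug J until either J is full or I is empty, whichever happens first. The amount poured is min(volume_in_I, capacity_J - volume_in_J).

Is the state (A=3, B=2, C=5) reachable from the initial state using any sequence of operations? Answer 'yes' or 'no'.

Answer: yes

Derivation:
BFS from (A=0, B=0, C=12):
  1. fill(B) -> (A=0 B=7 C=12)
  2. empty(C) -> (A=0 B=7 C=0)
  3. pour(B -> C) -> (A=0 B=0 C=7)
  4. fill(B) -> (A=0 B=7 C=7)
  5. pour(B -> C) -> (A=0 B=2 C=12)
  6. pour(B -> A) -> (A=2 B=0 C=12)
  7. pour(C -> B) -> (A=2 B=7 C=5)
  8. empty(B) -> (A=2 B=0 C=5)
  9. pour(A -> B) -> (A=0 B=2 C=5)
  10. fill(A) -> (A=3 B=2 C=5)
Target reached → yes.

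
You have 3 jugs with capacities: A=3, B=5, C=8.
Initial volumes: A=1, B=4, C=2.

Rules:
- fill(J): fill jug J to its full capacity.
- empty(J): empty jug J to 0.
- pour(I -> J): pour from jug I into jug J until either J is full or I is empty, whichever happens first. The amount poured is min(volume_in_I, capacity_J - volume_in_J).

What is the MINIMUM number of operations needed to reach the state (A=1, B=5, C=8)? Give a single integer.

BFS from (A=1, B=4, C=2). One shortest path:
  1. fill(B) -> (A=1 B=5 C=2)
  2. fill(C) -> (A=1 B=5 C=8)
Reached target in 2 moves.

Answer: 2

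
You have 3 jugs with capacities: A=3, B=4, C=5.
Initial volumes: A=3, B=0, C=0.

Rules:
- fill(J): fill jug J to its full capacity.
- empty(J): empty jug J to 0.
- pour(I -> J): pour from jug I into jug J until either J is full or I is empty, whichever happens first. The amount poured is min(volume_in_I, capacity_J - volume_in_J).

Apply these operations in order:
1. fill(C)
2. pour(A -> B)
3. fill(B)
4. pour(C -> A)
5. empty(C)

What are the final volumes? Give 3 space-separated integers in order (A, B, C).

Answer: 3 4 0

Derivation:
Step 1: fill(C) -> (A=3 B=0 C=5)
Step 2: pour(A -> B) -> (A=0 B=3 C=5)
Step 3: fill(B) -> (A=0 B=4 C=5)
Step 4: pour(C -> A) -> (A=3 B=4 C=2)
Step 5: empty(C) -> (A=3 B=4 C=0)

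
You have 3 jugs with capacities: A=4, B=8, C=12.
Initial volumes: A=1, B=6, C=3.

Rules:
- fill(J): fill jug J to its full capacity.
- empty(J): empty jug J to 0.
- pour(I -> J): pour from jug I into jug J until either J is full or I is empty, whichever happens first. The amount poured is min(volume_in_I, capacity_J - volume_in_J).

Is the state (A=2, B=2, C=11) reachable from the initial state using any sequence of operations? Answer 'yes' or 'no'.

BFS explored all 333 reachable states.
Reachable set includes: (0,0,0), (0,0,1), (0,0,2), (0,0,3), (0,0,4), (0,0,5), (0,0,6), (0,0,7), (0,0,8), (0,0,9), (0,0,10), (0,0,11) ...
Target (A=2, B=2, C=11) not in reachable set → no.

Answer: no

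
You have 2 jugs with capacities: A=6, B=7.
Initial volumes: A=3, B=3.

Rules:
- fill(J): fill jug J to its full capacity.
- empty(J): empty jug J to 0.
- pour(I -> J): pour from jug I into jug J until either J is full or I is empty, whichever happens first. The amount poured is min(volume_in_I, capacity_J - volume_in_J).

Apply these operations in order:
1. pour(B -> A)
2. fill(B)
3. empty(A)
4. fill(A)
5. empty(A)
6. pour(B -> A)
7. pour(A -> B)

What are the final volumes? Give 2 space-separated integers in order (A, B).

Step 1: pour(B -> A) -> (A=6 B=0)
Step 2: fill(B) -> (A=6 B=7)
Step 3: empty(A) -> (A=0 B=7)
Step 4: fill(A) -> (A=6 B=7)
Step 5: empty(A) -> (A=0 B=7)
Step 6: pour(B -> A) -> (A=6 B=1)
Step 7: pour(A -> B) -> (A=0 B=7)

Answer: 0 7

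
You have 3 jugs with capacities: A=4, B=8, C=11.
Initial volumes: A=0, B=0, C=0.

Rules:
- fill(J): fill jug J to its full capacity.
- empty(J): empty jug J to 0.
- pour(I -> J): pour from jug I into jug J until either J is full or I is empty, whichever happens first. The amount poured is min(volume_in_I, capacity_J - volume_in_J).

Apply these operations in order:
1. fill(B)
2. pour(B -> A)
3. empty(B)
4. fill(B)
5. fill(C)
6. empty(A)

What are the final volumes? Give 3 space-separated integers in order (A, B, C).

Step 1: fill(B) -> (A=0 B=8 C=0)
Step 2: pour(B -> A) -> (A=4 B=4 C=0)
Step 3: empty(B) -> (A=4 B=0 C=0)
Step 4: fill(B) -> (A=4 B=8 C=0)
Step 5: fill(C) -> (A=4 B=8 C=11)
Step 6: empty(A) -> (A=0 B=8 C=11)

Answer: 0 8 11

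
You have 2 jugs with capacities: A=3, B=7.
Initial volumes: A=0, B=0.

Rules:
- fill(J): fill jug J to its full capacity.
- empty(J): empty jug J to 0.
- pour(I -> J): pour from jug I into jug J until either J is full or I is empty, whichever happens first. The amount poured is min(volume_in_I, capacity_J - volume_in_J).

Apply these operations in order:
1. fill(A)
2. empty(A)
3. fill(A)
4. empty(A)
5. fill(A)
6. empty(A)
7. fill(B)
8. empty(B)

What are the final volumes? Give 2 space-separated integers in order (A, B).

Step 1: fill(A) -> (A=3 B=0)
Step 2: empty(A) -> (A=0 B=0)
Step 3: fill(A) -> (A=3 B=0)
Step 4: empty(A) -> (A=0 B=0)
Step 5: fill(A) -> (A=3 B=0)
Step 6: empty(A) -> (A=0 B=0)
Step 7: fill(B) -> (A=0 B=7)
Step 8: empty(B) -> (A=0 B=0)

Answer: 0 0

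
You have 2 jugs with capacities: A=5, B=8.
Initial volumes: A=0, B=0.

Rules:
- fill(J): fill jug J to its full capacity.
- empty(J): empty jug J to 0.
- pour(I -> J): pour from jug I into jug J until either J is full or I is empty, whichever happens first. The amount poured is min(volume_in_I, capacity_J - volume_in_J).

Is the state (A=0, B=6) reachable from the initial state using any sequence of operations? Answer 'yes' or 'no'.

BFS from (A=0, B=0):
  1. fill(B) -> (A=0 B=8)
  2. pour(B -> A) -> (A=5 B=3)
  3. empty(A) -> (A=0 B=3)
  4. pour(B -> A) -> (A=3 B=0)
  5. fill(B) -> (A=3 B=8)
  6. pour(B -> A) -> (A=5 B=6)
  7. empty(A) -> (A=0 B=6)
Target reached → yes.

Answer: yes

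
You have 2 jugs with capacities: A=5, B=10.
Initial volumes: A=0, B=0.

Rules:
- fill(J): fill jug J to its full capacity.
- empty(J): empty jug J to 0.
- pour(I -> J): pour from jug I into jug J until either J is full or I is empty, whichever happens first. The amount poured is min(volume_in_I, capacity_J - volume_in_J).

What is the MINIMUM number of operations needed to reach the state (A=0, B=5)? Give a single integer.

BFS from (A=0, B=0). One shortest path:
  1. fill(A) -> (A=5 B=0)
  2. pour(A -> B) -> (A=0 B=5)
Reached target in 2 moves.

Answer: 2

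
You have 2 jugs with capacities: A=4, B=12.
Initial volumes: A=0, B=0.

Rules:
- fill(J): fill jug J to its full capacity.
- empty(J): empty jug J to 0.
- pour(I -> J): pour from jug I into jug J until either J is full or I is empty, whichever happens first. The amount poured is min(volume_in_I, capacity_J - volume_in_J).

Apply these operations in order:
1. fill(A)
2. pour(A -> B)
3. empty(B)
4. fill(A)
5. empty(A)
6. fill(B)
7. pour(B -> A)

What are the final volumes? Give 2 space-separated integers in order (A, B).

Step 1: fill(A) -> (A=4 B=0)
Step 2: pour(A -> B) -> (A=0 B=4)
Step 3: empty(B) -> (A=0 B=0)
Step 4: fill(A) -> (A=4 B=0)
Step 5: empty(A) -> (A=0 B=0)
Step 6: fill(B) -> (A=0 B=12)
Step 7: pour(B -> A) -> (A=4 B=8)

Answer: 4 8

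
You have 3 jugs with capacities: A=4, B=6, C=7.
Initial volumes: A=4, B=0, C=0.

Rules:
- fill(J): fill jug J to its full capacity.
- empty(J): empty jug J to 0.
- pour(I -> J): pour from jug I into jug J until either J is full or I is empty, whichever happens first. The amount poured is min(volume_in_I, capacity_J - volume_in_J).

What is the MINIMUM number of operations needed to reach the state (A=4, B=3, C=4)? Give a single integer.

Answer: 6

Derivation:
BFS from (A=4, B=0, C=0). One shortest path:
  1. empty(A) -> (A=0 B=0 C=0)
  2. fill(C) -> (A=0 B=0 C=7)
  3. pour(C -> A) -> (A=4 B=0 C=3)
  4. pour(C -> B) -> (A=4 B=3 C=0)
  5. pour(A -> C) -> (A=0 B=3 C=4)
  6. fill(A) -> (A=4 B=3 C=4)
Reached target in 6 moves.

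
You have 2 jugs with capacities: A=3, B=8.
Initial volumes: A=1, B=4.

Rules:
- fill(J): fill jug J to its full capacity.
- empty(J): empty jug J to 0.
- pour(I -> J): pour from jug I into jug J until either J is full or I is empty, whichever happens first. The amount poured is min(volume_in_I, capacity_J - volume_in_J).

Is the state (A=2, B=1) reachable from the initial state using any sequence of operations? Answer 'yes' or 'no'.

Answer: no

Derivation:
BFS explored all 23 reachable states.
Reachable set includes: (0,0), (0,1), (0,2), (0,3), (0,4), (0,5), (0,6), (0,7), (0,8), (1,0), (1,4), (1,8) ...
Target (A=2, B=1) not in reachable set → no.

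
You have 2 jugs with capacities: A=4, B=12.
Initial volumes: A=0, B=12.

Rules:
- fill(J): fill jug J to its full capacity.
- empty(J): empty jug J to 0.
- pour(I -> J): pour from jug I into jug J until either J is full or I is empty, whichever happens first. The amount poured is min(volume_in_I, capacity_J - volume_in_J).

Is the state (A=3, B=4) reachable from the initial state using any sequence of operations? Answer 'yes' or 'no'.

BFS explored all 8 reachable states.
Reachable set includes: (0,0), (0,4), (0,8), (0,12), (4,0), (4,4), (4,8), (4,12)
Target (A=3, B=4) not in reachable set → no.

Answer: no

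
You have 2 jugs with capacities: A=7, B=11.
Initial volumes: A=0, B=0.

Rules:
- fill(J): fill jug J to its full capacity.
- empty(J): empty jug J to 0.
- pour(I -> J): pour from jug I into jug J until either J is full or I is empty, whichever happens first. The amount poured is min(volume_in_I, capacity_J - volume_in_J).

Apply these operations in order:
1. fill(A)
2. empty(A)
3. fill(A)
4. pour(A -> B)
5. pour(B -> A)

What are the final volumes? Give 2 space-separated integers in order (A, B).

Answer: 7 0

Derivation:
Step 1: fill(A) -> (A=7 B=0)
Step 2: empty(A) -> (A=0 B=0)
Step 3: fill(A) -> (A=7 B=0)
Step 4: pour(A -> B) -> (A=0 B=7)
Step 5: pour(B -> A) -> (A=7 B=0)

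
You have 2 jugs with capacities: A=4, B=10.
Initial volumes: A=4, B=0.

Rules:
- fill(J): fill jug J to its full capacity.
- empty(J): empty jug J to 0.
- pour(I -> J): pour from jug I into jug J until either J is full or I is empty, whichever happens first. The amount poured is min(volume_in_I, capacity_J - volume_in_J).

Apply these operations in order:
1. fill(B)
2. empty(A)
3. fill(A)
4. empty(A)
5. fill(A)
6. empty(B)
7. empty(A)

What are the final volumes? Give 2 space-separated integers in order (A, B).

Step 1: fill(B) -> (A=4 B=10)
Step 2: empty(A) -> (A=0 B=10)
Step 3: fill(A) -> (A=4 B=10)
Step 4: empty(A) -> (A=0 B=10)
Step 5: fill(A) -> (A=4 B=10)
Step 6: empty(B) -> (A=4 B=0)
Step 7: empty(A) -> (A=0 B=0)

Answer: 0 0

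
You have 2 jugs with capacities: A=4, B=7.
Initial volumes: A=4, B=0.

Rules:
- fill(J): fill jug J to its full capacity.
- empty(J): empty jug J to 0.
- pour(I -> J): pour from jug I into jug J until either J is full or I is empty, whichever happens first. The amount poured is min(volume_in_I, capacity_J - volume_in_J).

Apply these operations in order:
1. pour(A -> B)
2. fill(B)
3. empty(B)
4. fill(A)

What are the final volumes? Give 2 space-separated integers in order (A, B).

Step 1: pour(A -> B) -> (A=0 B=4)
Step 2: fill(B) -> (A=0 B=7)
Step 3: empty(B) -> (A=0 B=0)
Step 4: fill(A) -> (A=4 B=0)

Answer: 4 0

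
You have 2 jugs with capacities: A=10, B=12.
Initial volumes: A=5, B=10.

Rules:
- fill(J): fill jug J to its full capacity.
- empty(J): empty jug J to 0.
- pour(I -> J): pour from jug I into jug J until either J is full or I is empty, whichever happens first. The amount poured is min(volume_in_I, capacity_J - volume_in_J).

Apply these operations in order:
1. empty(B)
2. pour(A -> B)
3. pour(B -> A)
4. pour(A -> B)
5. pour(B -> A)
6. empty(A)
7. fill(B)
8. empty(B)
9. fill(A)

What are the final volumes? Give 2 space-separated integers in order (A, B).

Step 1: empty(B) -> (A=5 B=0)
Step 2: pour(A -> B) -> (A=0 B=5)
Step 3: pour(B -> A) -> (A=5 B=0)
Step 4: pour(A -> B) -> (A=0 B=5)
Step 5: pour(B -> A) -> (A=5 B=0)
Step 6: empty(A) -> (A=0 B=0)
Step 7: fill(B) -> (A=0 B=12)
Step 8: empty(B) -> (A=0 B=0)
Step 9: fill(A) -> (A=10 B=0)

Answer: 10 0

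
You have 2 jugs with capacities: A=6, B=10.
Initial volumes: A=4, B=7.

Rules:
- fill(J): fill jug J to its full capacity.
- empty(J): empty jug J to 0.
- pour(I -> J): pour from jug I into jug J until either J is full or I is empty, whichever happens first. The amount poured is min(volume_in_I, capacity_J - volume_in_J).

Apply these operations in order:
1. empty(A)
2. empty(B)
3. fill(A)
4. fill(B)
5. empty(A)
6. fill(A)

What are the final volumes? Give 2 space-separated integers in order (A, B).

Step 1: empty(A) -> (A=0 B=7)
Step 2: empty(B) -> (A=0 B=0)
Step 3: fill(A) -> (A=6 B=0)
Step 4: fill(B) -> (A=6 B=10)
Step 5: empty(A) -> (A=0 B=10)
Step 6: fill(A) -> (A=6 B=10)

Answer: 6 10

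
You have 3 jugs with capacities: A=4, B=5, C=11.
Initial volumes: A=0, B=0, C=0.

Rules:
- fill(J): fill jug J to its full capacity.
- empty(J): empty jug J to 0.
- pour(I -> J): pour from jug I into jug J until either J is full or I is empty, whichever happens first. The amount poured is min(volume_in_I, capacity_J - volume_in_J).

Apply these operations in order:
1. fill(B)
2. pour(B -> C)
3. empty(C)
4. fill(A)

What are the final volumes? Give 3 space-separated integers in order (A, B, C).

Step 1: fill(B) -> (A=0 B=5 C=0)
Step 2: pour(B -> C) -> (A=0 B=0 C=5)
Step 3: empty(C) -> (A=0 B=0 C=0)
Step 4: fill(A) -> (A=4 B=0 C=0)

Answer: 4 0 0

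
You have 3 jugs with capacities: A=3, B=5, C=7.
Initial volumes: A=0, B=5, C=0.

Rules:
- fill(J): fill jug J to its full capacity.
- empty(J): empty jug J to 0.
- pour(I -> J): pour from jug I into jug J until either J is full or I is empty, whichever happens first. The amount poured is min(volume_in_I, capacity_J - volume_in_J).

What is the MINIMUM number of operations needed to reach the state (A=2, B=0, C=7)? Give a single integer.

BFS from (A=0, B=5, C=0). One shortest path:
  1. fill(C) -> (A=0 B=5 C=7)
  2. pour(B -> A) -> (A=3 B=2 C=7)
  3. empty(A) -> (A=0 B=2 C=7)
  4. pour(B -> A) -> (A=2 B=0 C=7)
Reached target in 4 moves.

Answer: 4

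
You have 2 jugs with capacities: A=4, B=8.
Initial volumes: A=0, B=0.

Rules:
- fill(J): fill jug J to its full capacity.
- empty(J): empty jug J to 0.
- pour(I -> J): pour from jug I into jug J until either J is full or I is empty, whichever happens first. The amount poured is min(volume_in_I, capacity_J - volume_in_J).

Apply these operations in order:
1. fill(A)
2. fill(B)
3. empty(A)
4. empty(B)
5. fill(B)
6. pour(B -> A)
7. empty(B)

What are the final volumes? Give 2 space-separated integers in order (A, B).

Step 1: fill(A) -> (A=4 B=0)
Step 2: fill(B) -> (A=4 B=8)
Step 3: empty(A) -> (A=0 B=8)
Step 4: empty(B) -> (A=0 B=0)
Step 5: fill(B) -> (A=0 B=8)
Step 6: pour(B -> A) -> (A=4 B=4)
Step 7: empty(B) -> (A=4 B=0)

Answer: 4 0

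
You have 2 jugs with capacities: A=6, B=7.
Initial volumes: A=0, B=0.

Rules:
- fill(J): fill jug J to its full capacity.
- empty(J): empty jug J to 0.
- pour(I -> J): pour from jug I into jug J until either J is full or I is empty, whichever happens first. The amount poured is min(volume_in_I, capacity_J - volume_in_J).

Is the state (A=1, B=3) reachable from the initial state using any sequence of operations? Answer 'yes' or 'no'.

BFS explored all 26 reachable states.
Reachable set includes: (0,0), (0,1), (0,2), (0,3), (0,4), (0,5), (0,6), (0,7), (1,0), (1,7), (2,0), (2,7) ...
Target (A=1, B=3) not in reachable set → no.

Answer: no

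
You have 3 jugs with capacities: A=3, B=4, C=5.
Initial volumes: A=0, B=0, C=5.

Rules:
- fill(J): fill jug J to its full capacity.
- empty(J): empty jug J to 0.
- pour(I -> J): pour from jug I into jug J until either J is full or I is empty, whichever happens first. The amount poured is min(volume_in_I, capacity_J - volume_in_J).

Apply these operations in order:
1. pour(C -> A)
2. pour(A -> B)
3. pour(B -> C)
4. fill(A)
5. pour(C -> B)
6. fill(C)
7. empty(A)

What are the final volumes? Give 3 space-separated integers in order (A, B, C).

Step 1: pour(C -> A) -> (A=3 B=0 C=2)
Step 2: pour(A -> B) -> (A=0 B=3 C=2)
Step 3: pour(B -> C) -> (A=0 B=0 C=5)
Step 4: fill(A) -> (A=3 B=0 C=5)
Step 5: pour(C -> B) -> (A=3 B=4 C=1)
Step 6: fill(C) -> (A=3 B=4 C=5)
Step 7: empty(A) -> (A=0 B=4 C=5)

Answer: 0 4 5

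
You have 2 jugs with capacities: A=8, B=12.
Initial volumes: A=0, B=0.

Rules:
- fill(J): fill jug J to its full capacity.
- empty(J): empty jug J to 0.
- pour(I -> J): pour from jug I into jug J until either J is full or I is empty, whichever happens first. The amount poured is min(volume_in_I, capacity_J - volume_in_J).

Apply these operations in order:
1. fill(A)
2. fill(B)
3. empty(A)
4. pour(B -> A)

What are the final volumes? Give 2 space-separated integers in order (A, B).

Answer: 8 4

Derivation:
Step 1: fill(A) -> (A=8 B=0)
Step 2: fill(B) -> (A=8 B=12)
Step 3: empty(A) -> (A=0 B=12)
Step 4: pour(B -> A) -> (A=8 B=4)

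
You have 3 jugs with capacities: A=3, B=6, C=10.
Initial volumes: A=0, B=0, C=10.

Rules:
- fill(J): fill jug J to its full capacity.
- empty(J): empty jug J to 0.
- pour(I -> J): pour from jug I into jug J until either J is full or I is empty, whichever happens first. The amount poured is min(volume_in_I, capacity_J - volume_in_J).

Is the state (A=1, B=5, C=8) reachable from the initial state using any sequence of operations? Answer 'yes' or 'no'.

BFS explored all 218 reachable states.
Reachable set includes: (0,0,0), (0,0,1), (0,0,2), (0,0,3), (0,0,4), (0,0,5), (0,0,6), (0,0,7), (0,0,8), (0,0,9), (0,0,10), (0,1,0) ...
Target (A=1, B=5, C=8) not in reachable set → no.

Answer: no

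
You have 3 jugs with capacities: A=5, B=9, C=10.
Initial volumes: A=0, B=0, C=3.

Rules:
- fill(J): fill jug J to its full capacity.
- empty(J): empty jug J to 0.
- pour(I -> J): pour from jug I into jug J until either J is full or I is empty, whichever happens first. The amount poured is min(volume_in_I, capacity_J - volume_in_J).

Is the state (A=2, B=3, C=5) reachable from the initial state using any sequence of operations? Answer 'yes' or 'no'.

Answer: no

Derivation:
BFS explored all 372 reachable states.
Reachable set includes: (0,0,0), (0,0,1), (0,0,2), (0,0,3), (0,0,4), (0,0,5), (0,0,6), (0,0,7), (0,0,8), (0,0,9), (0,0,10), (0,1,0) ...
Target (A=2, B=3, C=5) not in reachable set → no.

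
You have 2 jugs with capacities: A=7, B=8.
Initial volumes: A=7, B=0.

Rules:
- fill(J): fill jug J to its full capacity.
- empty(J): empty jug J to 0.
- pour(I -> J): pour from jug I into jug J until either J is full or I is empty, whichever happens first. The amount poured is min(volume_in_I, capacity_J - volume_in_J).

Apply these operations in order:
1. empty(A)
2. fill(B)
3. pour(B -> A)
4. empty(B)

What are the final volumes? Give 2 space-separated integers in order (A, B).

Answer: 7 0

Derivation:
Step 1: empty(A) -> (A=0 B=0)
Step 2: fill(B) -> (A=0 B=8)
Step 3: pour(B -> A) -> (A=7 B=1)
Step 4: empty(B) -> (A=7 B=0)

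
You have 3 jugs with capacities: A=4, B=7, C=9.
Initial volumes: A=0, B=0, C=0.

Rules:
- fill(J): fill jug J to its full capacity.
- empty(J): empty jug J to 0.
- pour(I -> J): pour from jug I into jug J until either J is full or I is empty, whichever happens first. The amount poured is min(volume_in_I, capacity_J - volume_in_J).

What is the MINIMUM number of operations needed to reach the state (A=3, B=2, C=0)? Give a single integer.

BFS from (A=0, B=0, C=0). One shortest path:
  1. fill(C) -> (A=0 B=0 C=9)
  2. pour(C -> B) -> (A=0 B=7 C=2)
  3. pour(B -> A) -> (A=4 B=3 C=2)
  4. empty(A) -> (A=0 B=3 C=2)
  5. pour(B -> A) -> (A=3 B=0 C=2)
  6. pour(C -> B) -> (A=3 B=2 C=0)
Reached target in 6 moves.

Answer: 6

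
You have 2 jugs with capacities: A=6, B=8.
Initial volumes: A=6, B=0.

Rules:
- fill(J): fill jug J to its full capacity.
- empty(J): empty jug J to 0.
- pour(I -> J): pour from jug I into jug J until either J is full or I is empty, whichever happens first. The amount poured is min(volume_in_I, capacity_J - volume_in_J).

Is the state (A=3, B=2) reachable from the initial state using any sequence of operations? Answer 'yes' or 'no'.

BFS explored all 14 reachable states.
Reachable set includes: (0,0), (0,2), (0,4), (0,6), (0,8), (2,0), (2,8), (4,0), (4,8), (6,0), (6,2), (6,4) ...
Target (A=3, B=2) not in reachable set → no.

Answer: no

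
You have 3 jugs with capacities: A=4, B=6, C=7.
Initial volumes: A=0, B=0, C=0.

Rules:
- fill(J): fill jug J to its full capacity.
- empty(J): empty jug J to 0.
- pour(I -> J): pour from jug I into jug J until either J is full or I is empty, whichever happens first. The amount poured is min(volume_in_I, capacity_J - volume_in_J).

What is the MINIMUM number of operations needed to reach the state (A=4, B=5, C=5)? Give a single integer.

BFS from (A=0, B=0, C=0). One shortest path:
  1. fill(C) -> (A=0 B=0 C=7)
  2. pour(C -> A) -> (A=4 B=0 C=3)
  3. pour(A -> B) -> (A=0 B=4 C=3)
  4. pour(C -> A) -> (A=3 B=4 C=0)
  5. fill(C) -> (A=3 B=4 C=7)
  6. pour(C -> B) -> (A=3 B=6 C=5)
  7. pour(B -> A) -> (A=4 B=5 C=5)
Reached target in 7 moves.

Answer: 7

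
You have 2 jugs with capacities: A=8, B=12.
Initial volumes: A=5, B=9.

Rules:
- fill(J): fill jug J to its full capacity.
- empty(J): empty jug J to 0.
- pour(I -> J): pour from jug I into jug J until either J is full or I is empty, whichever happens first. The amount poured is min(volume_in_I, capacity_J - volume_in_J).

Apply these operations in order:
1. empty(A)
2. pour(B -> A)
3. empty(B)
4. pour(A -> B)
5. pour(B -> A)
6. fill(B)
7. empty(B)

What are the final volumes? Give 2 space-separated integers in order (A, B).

Step 1: empty(A) -> (A=0 B=9)
Step 2: pour(B -> A) -> (A=8 B=1)
Step 3: empty(B) -> (A=8 B=0)
Step 4: pour(A -> B) -> (A=0 B=8)
Step 5: pour(B -> A) -> (A=8 B=0)
Step 6: fill(B) -> (A=8 B=12)
Step 7: empty(B) -> (A=8 B=0)

Answer: 8 0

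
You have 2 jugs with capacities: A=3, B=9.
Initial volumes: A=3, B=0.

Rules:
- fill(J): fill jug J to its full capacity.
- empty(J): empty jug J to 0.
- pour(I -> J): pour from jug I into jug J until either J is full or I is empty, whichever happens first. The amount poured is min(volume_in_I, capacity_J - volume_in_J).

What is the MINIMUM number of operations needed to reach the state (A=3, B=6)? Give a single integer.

BFS from (A=3, B=0). One shortest path:
  1. empty(A) -> (A=0 B=0)
  2. fill(B) -> (A=0 B=9)
  3. pour(B -> A) -> (A=3 B=6)
Reached target in 3 moves.

Answer: 3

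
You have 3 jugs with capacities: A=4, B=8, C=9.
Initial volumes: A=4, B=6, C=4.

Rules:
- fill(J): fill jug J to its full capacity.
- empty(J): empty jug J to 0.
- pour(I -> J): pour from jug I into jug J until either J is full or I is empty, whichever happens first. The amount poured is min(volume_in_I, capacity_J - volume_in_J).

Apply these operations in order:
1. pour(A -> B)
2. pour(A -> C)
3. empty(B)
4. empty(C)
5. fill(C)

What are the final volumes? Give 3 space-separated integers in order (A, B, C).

Answer: 0 0 9

Derivation:
Step 1: pour(A -> B) -> (A=2 B=8 C=4)
Step 2: pour(A -> C) -> (A=0 B=8 C=6)
Step 3: empty(B) -> (A=0 B=0 C=6)
Step 4: empty(C) -> (A=0 B=0 C=0)
Step 5: fill(C) -> (A=0 B=0 C=9)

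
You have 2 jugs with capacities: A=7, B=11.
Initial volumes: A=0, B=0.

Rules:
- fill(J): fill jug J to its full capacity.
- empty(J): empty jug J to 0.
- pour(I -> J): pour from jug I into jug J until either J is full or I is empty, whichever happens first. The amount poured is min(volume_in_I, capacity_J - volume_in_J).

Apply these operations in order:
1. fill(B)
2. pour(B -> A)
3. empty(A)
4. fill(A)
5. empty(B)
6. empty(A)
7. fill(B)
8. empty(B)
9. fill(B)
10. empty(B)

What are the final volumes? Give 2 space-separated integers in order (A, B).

Step 1: fill(B) -> (A=0 B=11)
Step 2: pour(B -> A) -> (A=7 B=4)
Step 3: empty(A) -> (A=0 B=4)
Step 4: fill(A) -> (A=7 B=4)
Step 5: empty(B) -> (A=7 B=0)
Step 6: empty(A) -> (A=0 B=0)
Step 7: fill(B) -> (A=0 B=11)
Step 8: empty(B) -> (A=0 B=0)
Step 9: fill(B) -> (A=0 B=11)
Step 10: empty(B) -> (A=0 B=0)

Answer: 0 0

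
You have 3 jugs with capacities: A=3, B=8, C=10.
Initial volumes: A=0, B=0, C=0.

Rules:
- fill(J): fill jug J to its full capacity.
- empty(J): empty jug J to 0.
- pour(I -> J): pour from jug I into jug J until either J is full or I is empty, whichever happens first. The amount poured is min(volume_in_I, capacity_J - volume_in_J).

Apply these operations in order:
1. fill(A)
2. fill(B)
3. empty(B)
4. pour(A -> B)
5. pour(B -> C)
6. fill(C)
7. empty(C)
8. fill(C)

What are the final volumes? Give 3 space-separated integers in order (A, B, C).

Answer: 0 0 10

Derivation:
Step 1: fill(A) -> (A=3 B=0 C=0)
Step 2: fill(B) -> (A=3 B=8 C=0)
Step 3: empty(B) -> (A=3 B=0 C=0)
Step 4: pour(A -> B) -> (A=0 B=3 C=0)
Step 5: pour(B -> C) -> (A=0 B=0 C=3)
Step 6: fill(C) -> (A=0 B=0 C=10)
Step 7: empty(C) -> (A=0 B=0 C=0)
Step 8: fill(C) -> (A=0 B=0 C=10)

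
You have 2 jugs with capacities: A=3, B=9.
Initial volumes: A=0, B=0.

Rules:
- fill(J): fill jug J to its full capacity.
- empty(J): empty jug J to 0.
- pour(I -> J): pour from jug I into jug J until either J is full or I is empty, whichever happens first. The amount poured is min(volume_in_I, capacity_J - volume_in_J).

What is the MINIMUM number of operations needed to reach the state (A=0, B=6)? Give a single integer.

Answer: 3

Derivation:
BFS from (A=0, B=0). One shortest path:
  1. fill(B) -> (A=0 B=9)
  2. pour(B -> A) -> (A=3 B=6)
  3. empty(A) -> (A=0 B=6)
Reached target in 3 moves.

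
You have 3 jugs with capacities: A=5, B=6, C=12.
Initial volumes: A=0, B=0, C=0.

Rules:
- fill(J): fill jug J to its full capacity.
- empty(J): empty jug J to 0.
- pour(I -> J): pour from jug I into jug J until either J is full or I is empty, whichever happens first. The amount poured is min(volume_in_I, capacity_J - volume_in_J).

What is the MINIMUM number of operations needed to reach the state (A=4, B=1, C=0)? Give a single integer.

BFS from (A=0, B=0, C=0). One shortest path:
  1. fill(A) -> (A=5 B=0 C=0)
  2. fill(C) -> (A=5 B=0 C=12)
  3. pour(A -> B) -> (A=0 B=5 C=12)
  4. pour(C -> A) -> (A=5 B=5 C=7)
  5. pour(A -> B) -> (A=4 B=6 C=7)
  6. pour(B -> C) -> (A=4 B=1 C=12)
  7. empty(C) -> (A=4 B=1 C=0)
Reached target in 7 moves.

Answer: 7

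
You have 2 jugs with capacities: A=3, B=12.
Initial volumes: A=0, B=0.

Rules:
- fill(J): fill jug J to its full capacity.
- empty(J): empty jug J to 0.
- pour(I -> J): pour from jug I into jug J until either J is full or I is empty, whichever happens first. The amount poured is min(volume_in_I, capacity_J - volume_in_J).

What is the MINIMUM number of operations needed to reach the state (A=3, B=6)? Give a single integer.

Answer: 4

Derivation:
BFS from (A=0, B=0). One shortest path:
  1. fill(B) -> (A=0 B=12)
  2. pour(B -> A) -> (A=3 B=9)
  3. empty(A) -> (A=0 B=9)
  4. pour(B -> A) -> (A=3 B=6)
Reached target in 4 moves.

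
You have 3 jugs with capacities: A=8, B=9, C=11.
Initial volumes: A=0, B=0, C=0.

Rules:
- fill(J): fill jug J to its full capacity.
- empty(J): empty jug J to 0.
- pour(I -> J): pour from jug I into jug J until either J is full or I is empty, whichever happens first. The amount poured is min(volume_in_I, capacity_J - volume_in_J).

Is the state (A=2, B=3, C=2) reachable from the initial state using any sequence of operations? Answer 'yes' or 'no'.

Answer: no

Derivation:
BFS explored all 520 reachable states.
Reachable set includes: (0,0,0), (0,0,1), (0,0,2), (0,0,3), (0,0,4), (0,0,5), (0,0,6), (0,0,7), (0,0,8), (0,0,9), (0,0,10), (0,0,11) ...
Target (A=2, B=3, C=2) not in reachable set → no.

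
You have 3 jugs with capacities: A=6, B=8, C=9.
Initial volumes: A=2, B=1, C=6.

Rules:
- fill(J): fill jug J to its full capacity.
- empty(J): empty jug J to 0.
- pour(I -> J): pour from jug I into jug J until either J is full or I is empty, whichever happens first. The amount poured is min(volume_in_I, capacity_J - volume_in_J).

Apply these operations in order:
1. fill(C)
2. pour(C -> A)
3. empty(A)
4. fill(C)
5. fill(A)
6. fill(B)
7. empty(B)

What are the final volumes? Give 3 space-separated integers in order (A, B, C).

Step 1: fill(C) -> (A=2 B=1 C=9)
Step 2: pour(C -> A) -> (A=6 B=1 C=5)
Step 3: empty(A) -> (A=0 B=1 C=5)
Step 4: fill(C) -> (A=0 B=1 C=9)
Step 5: fill(A) -> (A=6 B=1 C=9)
Step 6: fill(B) -> (A=6 B=8 C=9)
Step 7: empty(B) -> (A=6 B=0 C=9)

Answer: 6 0 9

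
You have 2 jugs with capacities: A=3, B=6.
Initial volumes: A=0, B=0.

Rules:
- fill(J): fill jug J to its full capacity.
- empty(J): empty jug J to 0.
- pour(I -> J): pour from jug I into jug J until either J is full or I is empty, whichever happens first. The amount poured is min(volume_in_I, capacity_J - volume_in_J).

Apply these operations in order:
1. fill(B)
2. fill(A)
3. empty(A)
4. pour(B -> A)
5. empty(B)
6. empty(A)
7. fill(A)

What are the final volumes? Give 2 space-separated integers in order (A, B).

Step 1: fill(B) -> (A=0 B=6)
Step 2: fill(A) -> (A=3 B=6)
Step 3: empty(A) -> (A=0 B=6)
Step 4: pour(B -> A) -> (A=3 B=3)
Step 5: empty(B) -> (A=3 B=0)
Step 6: empty(A) -> (A=0 B=0)
Step 7: fill(A) -> (A=3 B=0)

Answer: 3 0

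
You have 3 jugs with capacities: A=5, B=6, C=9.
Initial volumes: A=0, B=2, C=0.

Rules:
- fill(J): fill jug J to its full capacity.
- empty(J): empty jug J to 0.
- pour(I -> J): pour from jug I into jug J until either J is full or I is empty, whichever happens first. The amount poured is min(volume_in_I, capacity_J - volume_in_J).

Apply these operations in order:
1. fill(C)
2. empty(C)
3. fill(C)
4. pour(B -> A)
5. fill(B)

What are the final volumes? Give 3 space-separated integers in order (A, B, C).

Answer: 2 6 9

Derivation:
Step 1: fill(C) -> (A=0 B=2 C=9)
Step 2: empty(C) -> (A=0 B=2 C=0)
Step 3: fill(C) -> (A=0 B=2 C=9)
Step 4: pour(B -> A) -> (A=2 B=0 C=9)
Step 5: fill(B) -> (A=2 B=6 C=9)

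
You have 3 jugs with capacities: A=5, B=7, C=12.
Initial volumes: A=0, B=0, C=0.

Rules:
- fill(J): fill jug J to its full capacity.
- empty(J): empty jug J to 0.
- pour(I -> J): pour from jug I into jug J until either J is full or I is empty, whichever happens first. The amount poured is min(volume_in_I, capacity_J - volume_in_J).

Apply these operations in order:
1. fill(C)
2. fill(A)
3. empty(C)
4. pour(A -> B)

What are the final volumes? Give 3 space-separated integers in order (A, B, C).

Answer: 0 5 0

Derivation:
Step 1: fill(C) -> (A=0 B=0 C=12)
Step 2: fill(A) -> (A=5 B=0 C=12)
Step 3: empty(C) -> (A=5 B=0 C=0)
Step 4: pour(A -> B) -> (A=0 B=5 C=0)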